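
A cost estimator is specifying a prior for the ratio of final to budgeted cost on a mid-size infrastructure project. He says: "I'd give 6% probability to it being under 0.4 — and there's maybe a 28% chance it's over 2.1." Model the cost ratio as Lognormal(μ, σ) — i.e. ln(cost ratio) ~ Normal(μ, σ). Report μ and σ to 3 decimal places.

μ ≈ 0.290, σ ≈ 0.776

If T ~ Lognormal(μ,σ) then ln T ~ Normal(μ,σ), so the p-quantile of ln T is μ + z_p·σ.
ln(0.4) = -0.9163 and ln(2.1) = 0.7419; z_{0.06} = -1.555, z_{0.72} = 0.5828.
σ = (0.7419 − -0.9163)/(0.5828 − (-1.555)) = 0.776.
μ = -0.9163 − (-1.555)·0.776 = 0.290.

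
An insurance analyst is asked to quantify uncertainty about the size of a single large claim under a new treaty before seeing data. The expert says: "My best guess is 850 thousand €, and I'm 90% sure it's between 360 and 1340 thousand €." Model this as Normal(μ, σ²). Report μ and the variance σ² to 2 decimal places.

μ = 850.00, σ² = 88743.72

A symmetric 90% interval runs μ ± z·σ with z = 1.645.
Half-width = 490, so σ = 490/1.645 = 297.899 and σ² = 88743.72.
μ is the stated best guess, 850.00.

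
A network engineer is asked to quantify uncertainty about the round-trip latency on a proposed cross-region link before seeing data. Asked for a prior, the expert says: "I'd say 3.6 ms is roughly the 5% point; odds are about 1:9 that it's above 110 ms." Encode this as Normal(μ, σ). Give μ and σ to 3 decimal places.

μ = 63.405, σ = 36.359

The p-quantile of Normal(μ,σ) is μ + z_p·σ, with z_{0.05} = -1.645 and z_{0.9} = 1.282.
Eliminate σ: μ = (z₂·x₁ − z₁·x₂)/(z₂ − z₁) = (1.282·3.6 − (-1.645)·110)/2.926 = 63.405.
Then σ = (x₂ − x₁)/(z₂ − z₁) = (110 − 3.6)/2.926 = 36.359.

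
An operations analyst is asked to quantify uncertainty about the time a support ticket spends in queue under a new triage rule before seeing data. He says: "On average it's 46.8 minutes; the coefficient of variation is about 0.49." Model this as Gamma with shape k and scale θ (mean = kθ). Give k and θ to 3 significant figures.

For Gamma(k, scale θ): mean = kθ, variance = kθ², so CV = 1/√k.
CV = 0.49, hence k = 1/CV² = 4.16.
Then θ = mean/k = 46.8/4.16 = 11.2.

k ≈ 4.16, θ ≈ 11.2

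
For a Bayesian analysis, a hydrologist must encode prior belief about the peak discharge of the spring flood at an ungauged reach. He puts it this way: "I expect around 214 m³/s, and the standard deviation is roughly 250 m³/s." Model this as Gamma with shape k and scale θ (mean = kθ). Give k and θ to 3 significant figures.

k ≈ 0.733, θ ≈ 292

For Gamma(k, scale θ): mean = kθ, variance = kθ², so CV = 1/√k.
CV = SD/mean = 250/214 = 1.168, hence k = 1/CV² = 0.733.
Then θ = mean/k = 214/0.733 = 292.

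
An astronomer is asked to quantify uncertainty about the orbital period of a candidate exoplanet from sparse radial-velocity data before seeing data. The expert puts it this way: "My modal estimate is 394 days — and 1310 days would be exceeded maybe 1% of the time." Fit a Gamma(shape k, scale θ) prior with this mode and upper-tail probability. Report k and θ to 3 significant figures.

k ≈ 4.04, θ ≈ 130

Gamma(k,θ) with k>1 has mode (k−1)θ, so θ = 394/(k−1).
Need P(X < 1310) = 0.99 with θ tied to k this way. Start at k = 2, θ = 394: P(X<1310) ≈ 0.844.
Too low — raise k to concentrate. Iterating converges to k ≈ 4.04.
Then θ = 394/(4.04−1) ≈ 130.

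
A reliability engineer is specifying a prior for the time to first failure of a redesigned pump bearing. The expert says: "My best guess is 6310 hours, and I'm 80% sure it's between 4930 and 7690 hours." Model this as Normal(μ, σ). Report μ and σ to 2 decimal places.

μ = 6310.00, σ = 1076.82

A symmetric 80% interval runs μ ± z·σ with z = 1.282.
Half-width = 1380, so σ = 1380/1.282 = 1076.82.
μ is the stated best guess, 6310.00.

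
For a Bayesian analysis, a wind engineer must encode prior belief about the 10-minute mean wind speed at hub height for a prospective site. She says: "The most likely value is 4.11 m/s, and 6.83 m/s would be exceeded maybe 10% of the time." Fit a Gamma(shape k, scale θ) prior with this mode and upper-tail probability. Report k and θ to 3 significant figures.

Gamma(k,θ) with k>1 has mode (k−1)θ, so θ = 4.11/(k−1).
Need P(X < 6.83) = 0.9 with θ tied to k this way. Start at k = 2, θ = 4.11: P(X<6.83) ≈ 0.495.
Too low — raise k to concentrate. Iterating converges to k ≈ 8.32.
Then θ = 4.11/(8.32−1) ≈ 0.562.

k ≈ 8.32, θ ≈ 0.562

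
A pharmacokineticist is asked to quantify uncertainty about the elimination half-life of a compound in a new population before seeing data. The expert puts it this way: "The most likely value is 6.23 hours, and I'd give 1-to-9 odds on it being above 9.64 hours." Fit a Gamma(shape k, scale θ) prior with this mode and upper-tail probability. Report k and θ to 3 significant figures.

k ≈ 10.8, θ ≈ 0.635

Gamma(k,θ) with k>1 has mode (k−1)θ, so θ = 6.23/(k−1).
Need P(X < 9.64) = 0.9 with θ tied to k this way. Start at k = 2, θ = 6.23: P(X<9.64) ≈ 0.458.
Too low — raise k to concentrate. Iterating converges to k ≈ 10.8.
Then θ = 6.23/(10.8−1) ≈ 0.635.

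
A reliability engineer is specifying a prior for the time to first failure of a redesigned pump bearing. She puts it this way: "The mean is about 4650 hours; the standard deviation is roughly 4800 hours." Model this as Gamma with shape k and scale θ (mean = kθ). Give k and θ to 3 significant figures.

For Gamma(k, scale θ): mean = kθ, variance = kθ², so CV = 1/√k.
CV = SD/mean = 4800/4650 = 1.032, hence k = 1/CV² = 0.938.
Then θ = mean/k = 4650/0.938 = 4950.

k ≈ 0.938, θ ≈ 4950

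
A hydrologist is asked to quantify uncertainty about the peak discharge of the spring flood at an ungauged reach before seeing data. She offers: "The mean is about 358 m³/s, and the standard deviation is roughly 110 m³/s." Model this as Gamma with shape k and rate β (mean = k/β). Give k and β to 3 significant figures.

k ≈ 10.6, β ≈ 0.0296

For Gamma(k, rate β): mean = k/β, variance = k/β², so CV = 1/√k.
CV = SD/mean = 110/358 = 0.3073, hence k = 1/CV² = 10.6.
Then β = k/mean = 10.6/358 = 0.0296.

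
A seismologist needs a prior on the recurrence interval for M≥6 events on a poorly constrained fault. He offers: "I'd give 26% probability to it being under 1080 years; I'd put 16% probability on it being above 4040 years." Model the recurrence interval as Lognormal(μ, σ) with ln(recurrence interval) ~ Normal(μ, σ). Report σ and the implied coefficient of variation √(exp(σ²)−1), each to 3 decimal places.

If T ~ Lognormal(μ,σ) then ln T ~ Normal(μ,σ), so the p-quantile of ln T is μ + z_p·σ.
ln(1080) = 6.985 and ln(4040) = 8.304; z_{0.26} = -0.6433, z_{0.84} = 0.9945.
σ = (8.304 − 6.985)/(0.9945 − (-0.6433)) = 0.806.
μ = 6.985 − (-0.6433)·0.806 = 7.503.
CV = √(exp(σ²)−1) = √(exp(0.6489)−1) = 0.956.

σ ≈ 0.806, CV ≈ 0.956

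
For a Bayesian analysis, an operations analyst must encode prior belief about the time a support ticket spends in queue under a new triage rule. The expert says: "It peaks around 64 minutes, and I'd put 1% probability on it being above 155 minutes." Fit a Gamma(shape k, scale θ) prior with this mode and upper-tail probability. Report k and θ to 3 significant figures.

k ≈ 7.04, θ ≈ 10.6

Gamma(k,θ) with k>1 has mode (k−1)θ, so θ = 64/(k−1).
Need P(X < 155) = 0.99 with θ tied to k this way. Start at k = 2, θ = 64: P(X<155) ≈ 0.696.
Too low — raise k to concentrate. Iterating converges to k ≈ 7.04.
Then θ = 64/(7.04−1) ≈ 10.6.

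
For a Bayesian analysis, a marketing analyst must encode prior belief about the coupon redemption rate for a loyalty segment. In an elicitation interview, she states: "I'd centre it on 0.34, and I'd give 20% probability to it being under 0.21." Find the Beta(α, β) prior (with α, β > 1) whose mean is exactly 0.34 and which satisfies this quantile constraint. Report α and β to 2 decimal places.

α ≈ 3.32, β ≈ 6.44

With mean 0.34 fixed, write α = 0.34s, β = 0.66s where s = α+β.
Need P(θ < 0.21) = 0.2 under Beta(0.34s, 0.66s). Normal approximation: (q−m)/√(m(1−m)/s) ≈ z_{0.2} = -0.842, so s ≈ 0.34·0.66·(-0.842)²/(0.21−0.34)² = 9.4.
At s = 9.4: P(θ<0.21) ≈ 0.205. Adjusting to match 0.2 gives s ≈ 9.76.
So α = 0.34·9.76 ≈ 3.32, β = 0.66·9.76 ≈ 6.44.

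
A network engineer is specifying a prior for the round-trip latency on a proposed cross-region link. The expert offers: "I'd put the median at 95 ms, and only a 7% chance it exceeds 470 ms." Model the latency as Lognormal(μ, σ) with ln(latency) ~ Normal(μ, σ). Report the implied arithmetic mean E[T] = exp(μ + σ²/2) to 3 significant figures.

If T ~ Lognormal(μ,σ) then ln T ~ Normal(μ,σ), so the p-quantile of ln T is μ + z_p·σ.
ln(95) = 4.554 and ln(470) = 6.153; z_{0.5} = 0, z_{0.93} = 1.476.
σ = (6.153 − 4.554)/(1.476 − (0)) = 1.083.
μ = 4.554 − (0)·1.083 = 4.554.
E[T] = exp(μ + σ²/2) = exp(4.554 + 0.5869) = 171 ms.

E[T] ≈ 171 ms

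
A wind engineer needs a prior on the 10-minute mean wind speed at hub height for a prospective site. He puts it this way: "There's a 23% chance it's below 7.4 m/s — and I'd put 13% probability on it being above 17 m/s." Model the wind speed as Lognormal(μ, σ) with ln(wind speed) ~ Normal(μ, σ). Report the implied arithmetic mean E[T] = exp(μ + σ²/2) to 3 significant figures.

If T ~ Lognormal(μ,σ) then ln T ~ Normal(μ,σ), so the p-quantile of ln T is μ + z_p·σ.
ln(7.4) = 2.001 and ln(17) = 2.833; z_{0.23} = -0.7388, z_{0.87} = 1.126.
σ = (2.833 − 2.001)/(1.126 − (-0.7388)) = 0.446.
μ = 2.001 − (-0.7388)·0.446 = 2.331.
E[T] = exp(μ + σ²/2) = exp(2.331 + 0.0994) = 11.4 m/s.

E[T] ≈ 11.4 m/s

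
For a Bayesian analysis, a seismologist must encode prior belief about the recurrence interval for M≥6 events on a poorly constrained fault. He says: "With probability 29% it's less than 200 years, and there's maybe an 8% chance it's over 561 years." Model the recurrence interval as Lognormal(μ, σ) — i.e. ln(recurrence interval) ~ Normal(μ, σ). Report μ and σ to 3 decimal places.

If T ~ Lognormal(μ,σ) then ln T ~ Normal(μ,σ), so the p-quantile of ln T is μ + z_p·σ.
ln(200) = 5.298 and ln(561) = 6.33; z_{0.29} = -0.5534, z_{0.92} = 1.405.
σ = (6.33 − 5.298)/(1.405 − (-0.5534)) = 0.527.
μ = 5.298 − (-0.5534)·0.527 = 5.590.

μ ≈ 5.590, σ ≈ 0.527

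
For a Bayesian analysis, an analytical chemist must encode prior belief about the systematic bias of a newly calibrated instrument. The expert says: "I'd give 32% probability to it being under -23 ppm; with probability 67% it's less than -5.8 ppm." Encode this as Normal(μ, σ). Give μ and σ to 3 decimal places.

The p-quantile of Normal(μ,σ) is μ + z_p·σ, with z_{0.32} = -0.4677 and z_{0.67} = 0.4399.
Eliminate σ: μ = (z₂·x₁ − z₁·x₂)/(z₂ − z₁) = (0.4399·-23 − (-0.4677)·-5.8)/0.9076 = -14.137.
Then σ = (x₂ − x₁)/(z₂ − z₁) = (-5.8 − -23)/0.9076 = 18.951.

μ = -14.137, σ = 18.951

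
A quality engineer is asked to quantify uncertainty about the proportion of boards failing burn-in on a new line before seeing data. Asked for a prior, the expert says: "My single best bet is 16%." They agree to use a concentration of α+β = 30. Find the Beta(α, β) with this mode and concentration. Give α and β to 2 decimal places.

For α,β > 1 the Beta mode is (α−1)/(α+β−2). With α+β = 30, the mode is (α−1)/28.
Set (α−1)/28 = 0.16 → α = 1 + 0.16·28 = 5.48.
β = 30 − α = 24.52.

α = 5.48, β = 24.52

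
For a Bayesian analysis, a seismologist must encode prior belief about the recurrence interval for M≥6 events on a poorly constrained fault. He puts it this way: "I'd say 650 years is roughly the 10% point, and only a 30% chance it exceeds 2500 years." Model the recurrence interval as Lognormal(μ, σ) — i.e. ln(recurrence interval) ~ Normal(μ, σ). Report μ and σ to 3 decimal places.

μ ≈ 7.433, σ ≈ 0.746

If T ~ Lognormal(μ,σ) then ln T ~ Normal(μ,σ), so the p-quantile of ln T is μ + z_p·σ.
ln(650) = 6.477 and ln(2500) = 7.824; z_{0.1} = -1.282, z_{0.7} = 0.5244.
σ = (7.824 − 6.477)/(0.5244 − (-1.282)) = 0.746.
μ = 6.477 − (-1.282)·0.746 = 7.433.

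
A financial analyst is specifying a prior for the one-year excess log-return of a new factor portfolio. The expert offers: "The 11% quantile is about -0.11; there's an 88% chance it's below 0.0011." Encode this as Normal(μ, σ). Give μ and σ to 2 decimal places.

μ = -0.05, σ = 0.05

The p-quantile of Normal(μ,σ) is μ + z_p·σ, with z_{0.11} = -1.227 and z_{0.88} = 1.175.
Eliminate σ: μ = (z₂·x₁ − z₁·x₂)/(z₂ − z₁) = (1.175·-0.11 − (-1.227)·0.0011)/2.402 = -0.05.
Then σ = (x₂ − x₁)/(z₂ − z₁) = (0.0011 − -0.11)/2.402 = 0.05.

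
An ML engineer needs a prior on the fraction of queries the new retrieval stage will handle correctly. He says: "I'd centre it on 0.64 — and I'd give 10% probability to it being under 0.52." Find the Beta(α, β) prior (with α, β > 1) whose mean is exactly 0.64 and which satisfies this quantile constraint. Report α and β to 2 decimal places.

α ≈ 17.21, β ≈ 9.68

With mean 0.64 fixed, write α = 0.64s, β = 0.36s where s = α+β.
Need P(θ < 0.52) = 0.1 under Beta(0.64s, 0.36s). Normal approximation: (q−m)/√(m(1−m)/s) ≈ z_{0.1} = -1.28, so s ≈ 0.64·0.36·(-1.28)²/(0.52−0.64)² = 26.3.
At s = 26.3: P(θ<0.52) ≈ 0.103. Adjusting to match 0.1 gives s ≈ 26.90.
So α = 0.64·26.90 ≈ 17.21, β = 0.36·26.90 ≈ 9.68.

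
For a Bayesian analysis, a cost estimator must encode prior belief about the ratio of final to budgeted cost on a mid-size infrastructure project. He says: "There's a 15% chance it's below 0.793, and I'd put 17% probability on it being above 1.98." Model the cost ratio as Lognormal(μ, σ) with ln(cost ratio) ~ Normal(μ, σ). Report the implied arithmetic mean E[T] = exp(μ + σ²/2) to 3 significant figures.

E[T] ≈ 1.42

If T ~ Lognormal(μ,σ) then ln T ~ Normal(μ,σ), so the p-quantile of ln T is μ + z_p·σ.
ln(0.793) = -0.2319 and ln(1.98) = 0.6831; z_{0.15} = -1.036, z_{0.83} = 0.9542.
σ = (0.6831 − -0.2319)/(0.9542 − (-1.036)) = 0.460.
μ = -0.2319 − (-1.036)·0.460 = 0.244.
E[T] = exp(μ + σ²/2) = exp(0.244 + 0.1057) = 1.42.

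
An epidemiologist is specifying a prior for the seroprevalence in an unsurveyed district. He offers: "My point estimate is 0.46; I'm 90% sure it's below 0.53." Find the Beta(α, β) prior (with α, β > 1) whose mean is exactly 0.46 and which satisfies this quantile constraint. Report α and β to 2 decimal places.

With mean 0.46 fixed, write α = 0.46s, β = 0.54s where s = α+β.
Need P(θ < 0.53) = 0.9 under Beta(0.46s, 0.54s). Normal approximation: (q−m)/√(m(1−m)/s) ≈ z_{0.9} = 1.28, so s ≈ 0.46·0.54·(1.28)²/(0.53−0.46)² = 83.3.
At s = 83.3: P(θ<0.53) ≈ 0.900. Adjusting to match 0.9 gives s ≈ 83.42.
So α = 0.46·83.42 ≈ 38.37, β = 0.54·83.42 ≈ 45.05.

α ≈ 38.37, β ≈ 45.05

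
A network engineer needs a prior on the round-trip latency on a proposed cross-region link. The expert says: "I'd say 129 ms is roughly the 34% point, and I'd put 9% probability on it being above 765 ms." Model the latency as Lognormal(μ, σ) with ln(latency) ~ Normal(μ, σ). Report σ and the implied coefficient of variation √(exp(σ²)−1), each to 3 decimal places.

If T ~ Lognormal(μ,σ) then ln T ~ Normal(μ,σ), so the p-quantile of ln T is μ + z_p·σ.
ln(129) = 4.86 and ln(765) = 6.64; z_{0.34} = -0.4125, z_{0.91} = 1.341.
σ = (6.64 − 4.86)/(1.341 − (-0.4125)) = 1.015.
μ = 4.86 − (-0.4125)·1.015 = 5.279.
CV = √(exp(σ²)−1) = √(exp(1.0309)−1) = 1.343.

σ ≈ 1.015, CV ≈ 1.343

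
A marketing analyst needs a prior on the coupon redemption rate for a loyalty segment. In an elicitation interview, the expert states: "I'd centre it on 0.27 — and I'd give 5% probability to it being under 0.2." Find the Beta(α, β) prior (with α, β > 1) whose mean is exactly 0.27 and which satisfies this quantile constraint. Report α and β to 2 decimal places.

With mean 0.27 fixed, write α = 0.27s, β = 0.73s where s = α+β.
Need P(θ < 0.2) = 0.05 under Beta(0.27s, 0.73s). Normal approximation: (q−m)/√(m(1−m)/s) ≈ z_{0.05} = -1.64, so s ≈ 0.27·0.73·(-1.64)²/(0.2−0.27)² = 108.8.
At s = 108.8: P(θ<0.2) ≈ 0.043. Adjusting to match 0.05 gives s ≈ 99.98.
So α = 0.27·99.98 ≈ 26.99, β = 0.73·99.98 ≈ 72.98.

α ≈ 26.99, β ≈ 72.98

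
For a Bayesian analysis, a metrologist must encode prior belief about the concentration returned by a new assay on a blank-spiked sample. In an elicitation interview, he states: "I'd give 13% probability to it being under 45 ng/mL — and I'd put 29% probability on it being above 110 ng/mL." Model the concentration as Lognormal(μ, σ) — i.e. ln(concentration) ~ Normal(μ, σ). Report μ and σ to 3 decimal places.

μ ≈ 4.406, σ ≈ 0.532

If T ~ Lognormal(μ,σ) then ln T ~ Normal(μ,σ), so the p-quantile of ln T is μ + z_p·σ.
ln(45) = 3.807 and ln(110) = 4.7; z_{0.13} = -1.126, z_{0.71} = 0.5534.
σ = (4.7 − 3.807)/(0.5534 − (-1.126)) = 0.532.
μ = 3.807 − (-1.126)·0.532 = 4.406.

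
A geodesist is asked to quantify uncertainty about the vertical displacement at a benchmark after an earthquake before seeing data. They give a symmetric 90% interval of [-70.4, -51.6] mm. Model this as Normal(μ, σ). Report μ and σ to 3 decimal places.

μ = -61.000, σ = 5.715

A symmetric 90% interval runs μ ± z·σ with z = 1.645.
Half-width = 9.4, so σ = 9.4/1.645 = 5.715.
μ is the interval midpoint, -61.000.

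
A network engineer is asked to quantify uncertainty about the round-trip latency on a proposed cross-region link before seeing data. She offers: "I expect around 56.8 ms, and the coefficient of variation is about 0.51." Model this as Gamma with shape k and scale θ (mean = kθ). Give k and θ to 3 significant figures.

k ≈ 3.84, θ ≈ 14.8

For Gamma(k, scale θ): mean = kθ, variance = kθ², so CV = 1/√k.
CV = 0.51, hence k = 1/CV² = 3.84.
Then θ = mean/k = 56.8/3.84 = 14.8.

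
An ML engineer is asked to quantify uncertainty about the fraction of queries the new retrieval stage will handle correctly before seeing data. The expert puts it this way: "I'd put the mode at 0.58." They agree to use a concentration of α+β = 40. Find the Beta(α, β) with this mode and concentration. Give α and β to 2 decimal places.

α = 23.04, β = 16.96

For α,β > 1 the Beta mode is (α−1)/(α+β−2). With α+β = 40, the mode is (α−1)/38.
Set (α−1)/38 = 0.58 → α = 1 + 0.58·38 = 23.04.
β = 40 − α = 16.96.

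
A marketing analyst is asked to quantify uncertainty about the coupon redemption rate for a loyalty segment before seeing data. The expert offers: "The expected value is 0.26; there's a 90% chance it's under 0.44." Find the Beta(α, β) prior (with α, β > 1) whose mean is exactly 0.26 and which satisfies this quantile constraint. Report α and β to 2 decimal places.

α ≈ 2.69, β ≈ 7.66

With mean 0.26 fixed, write α = 0.26s, β = 0.74s where s = α+β.
Need P(θ < 0.44) = 0.9 under Beta(0.26s, 0.74s). Normal approximation: (q−m)/√(m(1−m)/s) ≈ z_{0.9} = 1.28, so s ≈ 0.26·0.74·(1.28)²/(0.44−0.26)² = 9.8.
At s = 9.8: P(θ<0.44) ≈ 0.894. Adjusting to match 0.9 gives s ≈ 10.35.
So α = 0.26·10.35 ≈ 2.69, β = 0.74·10.35 ≈ 7.66.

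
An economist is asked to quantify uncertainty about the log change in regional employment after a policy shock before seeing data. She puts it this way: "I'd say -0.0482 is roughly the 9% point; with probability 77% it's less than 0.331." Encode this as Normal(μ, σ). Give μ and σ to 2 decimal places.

For Normal(μ,σ), the p-quantile is μ + z_p·σ. Here z_{0.09} = -1.341, z_{0.77} = 0.7388.
So -0.0482 = μ − 1.341σ and 0.331 = μ + 0.7388σ.
Subtracting: σ = (0.331 − -0.0482)/(0.7388 − (-1.341)) = 0.18.
Then μ = -0.0482 − (-1.341)·0.18 = 0.20.

μ = 0.20, σ = 0.18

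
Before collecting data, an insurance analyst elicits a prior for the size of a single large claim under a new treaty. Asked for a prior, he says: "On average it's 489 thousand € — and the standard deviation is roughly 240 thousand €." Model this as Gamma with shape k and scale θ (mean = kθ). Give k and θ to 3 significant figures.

k ≈ 4.15, θ ≈ 118

For Gamma(k, scale θ): mean = kθ, variance = kθ², so CV = 1/√k.
CV = SD/mean = 240/489 = 0.4908, hence k = 1/CV² = 4.15.
Then θ = mean/k = 489/4.15 = 118.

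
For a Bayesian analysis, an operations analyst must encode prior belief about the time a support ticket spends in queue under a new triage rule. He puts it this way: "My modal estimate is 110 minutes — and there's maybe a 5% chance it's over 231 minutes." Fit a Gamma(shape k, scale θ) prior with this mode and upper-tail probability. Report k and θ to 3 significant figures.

k ≈ 6.02, θ ≈ 21.9

Gamma(k,θ) with k>1 has mode (k−1)θ, so θ = 110/(k−1).
Need P(X < 231) = 0.95 with θ tied to k this way. Start at k = 2, θ = 110: P(X<231) ≈ 0.620.
Too low — raise k to concentrate. Iterating converges to k ≈ 6.02.
Then θ = 110/(6.02−1) ≈ 21.9.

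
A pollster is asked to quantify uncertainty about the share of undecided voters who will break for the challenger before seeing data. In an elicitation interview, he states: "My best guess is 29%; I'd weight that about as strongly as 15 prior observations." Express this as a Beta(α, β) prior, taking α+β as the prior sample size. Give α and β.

Under the effective-sample-size interpretation, Beta(α, β) has prior mean α/(α+β) and prior sample size α+β.
So α+β = 15 and α/(α+β) = 0.29, giving α = 0.29·15 = 4.35 and β = 15 − 4.35 = 10.65.

α = 4.35, β = 10.65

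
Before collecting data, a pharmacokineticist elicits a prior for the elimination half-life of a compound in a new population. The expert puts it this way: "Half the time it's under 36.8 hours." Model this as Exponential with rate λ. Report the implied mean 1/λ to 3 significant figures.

mean ≈ 53.1 hours

Exponential median = ln 2 / λ, so λ = ln 2 / 36.8 = 0.0188.
Mean = 1/λ = 53.1 hours.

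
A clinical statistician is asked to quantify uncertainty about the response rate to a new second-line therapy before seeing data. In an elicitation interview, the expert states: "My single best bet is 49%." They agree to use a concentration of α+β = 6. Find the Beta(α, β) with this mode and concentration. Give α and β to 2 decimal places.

α = 2.96, β = 3.04

For α,β > 1 the Beta mode is (α−1)/(α+β−2). With α+β = 6, the mode is (α−1)/4.
Set (α−1)/4 = 0.49 → α = 1 + 0.49·4 = 2.96.
β = 6 − α = 3.04.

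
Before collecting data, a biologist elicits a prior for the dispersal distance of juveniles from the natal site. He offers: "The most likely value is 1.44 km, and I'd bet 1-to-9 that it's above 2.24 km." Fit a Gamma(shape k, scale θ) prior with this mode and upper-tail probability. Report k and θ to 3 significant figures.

Gamma(k,θ) with k>1 has mode (k−1)θ, so θ = 1.44/(k−1).
Need P(X < 2.24) = 0.9 with θ tied to k this way. Start at k = 2, θ = 1.44: P(X<2.24) ≈ 0.461.
Too low — raise k to concentrate. Iterating converges to k ≈ 10.6.
Then θ = 1.44/(10.6−1) ≈ 0.15.

k ≈ 10.6, θ ≈ 0.15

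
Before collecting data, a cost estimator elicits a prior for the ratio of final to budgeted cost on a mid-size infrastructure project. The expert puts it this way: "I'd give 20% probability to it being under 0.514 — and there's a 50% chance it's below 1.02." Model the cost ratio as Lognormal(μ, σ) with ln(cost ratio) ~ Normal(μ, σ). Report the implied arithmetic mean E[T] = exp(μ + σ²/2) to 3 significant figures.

If T ~ Lognormal(μ,σ) then ln T ~ Normal(μ,σ), so the p-quantile of ln T is μ + z_p·σ.
ln(0.514) = -0.6655 and ln(1.02) = 0.0198; z_{0.2} = -0.8416, z_{0.5} = 0.
σ = (0.0198 − -0.6655)/(0 − (-0.8416)) = 0.814.
μ = -0.6655 − (-0.8416)·0.814 = 0.020.
E[T] = exp(μ + σ²/2) = exp(0.020 + 0.3315) = 1.42.

E[T] ≈ 1.42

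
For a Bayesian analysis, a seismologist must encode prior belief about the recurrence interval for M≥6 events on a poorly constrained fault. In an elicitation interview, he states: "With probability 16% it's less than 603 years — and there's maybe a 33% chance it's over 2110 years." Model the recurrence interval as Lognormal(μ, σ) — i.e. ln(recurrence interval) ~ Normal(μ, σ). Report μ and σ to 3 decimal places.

μ ≈ 7.270, σ ≈ 0.873

If T ~ Lognormal(μ,σ) then ln T ~ Normal(μ,σ), so the p-quantile of ln T is μ + z_p·σ.
ln(603) = 6.402 and ln(2110) = 7.654; z_{0.16} = -0.9945, z_{0.67} = 0.4399.
σ = (7.654 − 6.402)/(0.4399 − (-0.9945)) = 0.873.
μ = 6.402 − (-0.9945)·0.873 = 7.270.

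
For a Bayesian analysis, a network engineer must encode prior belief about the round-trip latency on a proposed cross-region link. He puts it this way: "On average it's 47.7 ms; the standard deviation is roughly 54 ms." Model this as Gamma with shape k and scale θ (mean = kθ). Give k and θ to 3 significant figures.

k ≈ 0.78, θ ≈ 61.1

For Gamma(k, scale θ): mean = kθ, variance = kθ², so CV = 1/√k.
CV = SD/mean = 54/47.7 = 1.132, hence k = 1/CV² = 0.78.
Then θ = mean/k = 47.7/0.78 = 61.1.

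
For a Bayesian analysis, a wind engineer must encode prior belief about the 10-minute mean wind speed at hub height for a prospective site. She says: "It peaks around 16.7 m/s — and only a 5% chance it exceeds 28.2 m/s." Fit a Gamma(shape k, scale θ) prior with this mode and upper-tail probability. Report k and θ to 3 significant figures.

k ≈ 11.2, θ ≈ 1.64

Gamma(k,θ) with k>1 has mode (k−1)θ, so θ = 16.7/(k−1).
Need P(X < 28.2) = 0.95 with θ tied to k this way. Start at k = 2, θ = 16.7: P(X<28.2) ≈ 0.503.
Too low — raise k to concentrate. Iterating converges to k ≈ 11.2.
Then θ = 16.7/(11.2−1) ≈ 1.64.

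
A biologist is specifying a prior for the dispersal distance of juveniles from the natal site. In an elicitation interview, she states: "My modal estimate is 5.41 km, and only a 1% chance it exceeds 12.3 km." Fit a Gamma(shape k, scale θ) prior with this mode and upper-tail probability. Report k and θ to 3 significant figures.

k ≈ 8.1, θ ≈ 0.762

Gamma(k,θ) with k>1 has mode (k−1)θ, so θ = 5.41/(k−1).
Need P(X < 12.3) = 0.99 with θ tied to k this way. Start at k = 2, θ = 5.41: P(X<12.3) ≈ 0.663.
Too low — raise k to concentrate. Iterating converges to k ≈ 8.1.
Then θ = 5.41/(8.1−1) ≈ 0.762.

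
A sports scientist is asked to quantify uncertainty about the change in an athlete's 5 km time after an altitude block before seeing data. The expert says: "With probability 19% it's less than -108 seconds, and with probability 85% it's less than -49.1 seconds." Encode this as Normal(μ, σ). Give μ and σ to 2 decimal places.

For Normal(μ,σ), the p-quantile is μ + z_p·σ. Here z_{0.19} = -0.8779, z_{0.85} = 1.036.
So -108 = μ − 0.8779σ and -49.1 = μ + 1.036σ.
Subtracting: σ = (-49.1 − -108)/(1.036 − (-0.8779)) = 30.77.
Then μ = -108 − (-0.8779)·30.77 = -80.99.

μ = -80.99, σ = 30.77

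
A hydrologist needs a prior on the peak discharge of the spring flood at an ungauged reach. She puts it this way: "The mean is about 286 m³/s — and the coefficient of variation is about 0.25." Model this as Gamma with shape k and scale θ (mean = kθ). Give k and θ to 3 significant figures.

k ≈ 16, θ ≈ 17.9

For Gamma(k, scale θ): mean = kθ, variance = kθ², so CV = 1/√k.
CV = 0.25, hence k = 1/CV² = 16.
Then θ = mean/k = 286/16 = 17.9.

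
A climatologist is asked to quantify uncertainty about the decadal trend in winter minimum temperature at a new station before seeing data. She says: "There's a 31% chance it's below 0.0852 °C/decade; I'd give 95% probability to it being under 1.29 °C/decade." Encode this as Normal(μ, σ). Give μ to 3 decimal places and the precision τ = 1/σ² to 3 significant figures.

The p-quantile of Normal(μ,σ) is μ + z_p·σ, with z_{0.31} = -0.4959 and z_{0.95} = 1.645.
Eliminate σ: μ = (z₂·x₁ − z₁·x₂)/(z₂ − z₁) = (1.645·0.0852 − (-0.4959)·1.29)/2.141 = 0.364.
Then σ = (x₂ − x₁)/(z₂ − z₁) = (1.29 − 0.0852)/2.141 = 0.563.
Precision τ = 1/σ² = 1/0.5628² = 3.16.

μ = 0.364, τ = 3.16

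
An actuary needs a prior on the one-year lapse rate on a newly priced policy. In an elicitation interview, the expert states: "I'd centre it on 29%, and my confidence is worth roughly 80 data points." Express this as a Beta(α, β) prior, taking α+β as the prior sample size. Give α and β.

Under the effective-sample-size interpretation, Beta(α, β) has prior mean α/(α+β) and prior sample size α+β.
So α+β = 80 and α/(α+β) = 0.29, giving α = 0.29·80 = 23.2 and β = 80 − 23.2 = 56.8.

α = 23.2, β = 56.8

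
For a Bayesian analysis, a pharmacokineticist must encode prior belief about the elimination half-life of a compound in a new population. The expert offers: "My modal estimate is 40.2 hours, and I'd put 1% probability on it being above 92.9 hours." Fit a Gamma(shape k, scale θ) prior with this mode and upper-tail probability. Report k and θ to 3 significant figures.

Gamma(k,θ) with k>1 has mode (k−1)θ, so θ = 40.2/(k−1).
Need P(X < 92.9) = 0.99 with θ tied to k this way. Start at k = 2, θ = 40.2: P(X<92.9) ≈ 0.672.
Too low — raise k to concentrate. Iterating converges to k ≈ 7.8.
Then θ = 40.2/(7.8−1) ≈ 5.91.

k ≈ 7.8, θ ≈ 5.91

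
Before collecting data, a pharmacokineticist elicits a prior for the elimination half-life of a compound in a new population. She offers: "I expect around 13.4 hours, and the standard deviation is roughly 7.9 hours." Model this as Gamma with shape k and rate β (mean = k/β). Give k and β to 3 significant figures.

For Gamma(k, rate β): mean = k/β, variance = k/β², so CV = 1/√k.
CV = SD/mean = 7.9/13.4 = 0.5896, hence k = 1/CV² = 2.88.
Then β = k/mean = 2.88/13.4 = 0.215.

k ≈ 2.88, β ≈ 0.215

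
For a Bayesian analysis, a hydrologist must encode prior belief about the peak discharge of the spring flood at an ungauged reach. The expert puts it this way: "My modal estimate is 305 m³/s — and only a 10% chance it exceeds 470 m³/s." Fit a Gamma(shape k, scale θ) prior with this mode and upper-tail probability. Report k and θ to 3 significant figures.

Gamma(k,θ) with k>1 has mode (k−1)θ, so θ = 305/(k−1).
Need P(X < 470) = 0.9 with θ tied to k this way. Start at k = 2, θ = 305: P(X<470) ≈ 0.456.
Too low — raise k to concentrate. Iterating converges to k ≈ 11.
Then θ = 305/(11−1) ≈ 30.5.

k ≈ 11, θ ≈ 30.5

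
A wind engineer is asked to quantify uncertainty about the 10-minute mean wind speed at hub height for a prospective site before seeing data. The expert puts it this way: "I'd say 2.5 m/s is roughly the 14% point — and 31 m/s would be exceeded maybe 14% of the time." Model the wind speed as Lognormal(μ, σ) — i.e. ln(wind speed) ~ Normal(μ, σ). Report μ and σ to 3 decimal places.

If T ~ Lognormal(μ,σ) then ln T ~ Normal(μ,σ), so the p-quantile of ln T is μ + z_p·σ.
ln(2.5) = 0.9163 and ln(31) = 3.434; z_{0.14} = -1.08, z_{0.86} = 1.08.
σ = (3.434 − 0.9163)/(1.08 − (-1.08)) = 1.165.
μ = 0.9163 − (-1.08)·1.165 = 2.175.

μ ≈ 2.175, σ ≈ 1.165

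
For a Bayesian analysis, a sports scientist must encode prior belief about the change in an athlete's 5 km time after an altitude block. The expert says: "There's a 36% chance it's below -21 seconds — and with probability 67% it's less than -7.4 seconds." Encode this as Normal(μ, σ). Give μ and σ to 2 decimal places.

For Normal(μ,σ), the p-quantile is μ + z_p·σ. Here z_{0.36} = -0.3585, z_{0.67} = 0.4399.
So -21 = μ − 0.3585σ and -7.4 = μ + 0.4399σ.
Subtracting: σ = (-7.4 − -21)/(0.4399 − (-0.3585)) = 17.03.
Then μ = -21 − (-0.3585)·17.03 = -14.89.

μ = -14.89, σ = 17.03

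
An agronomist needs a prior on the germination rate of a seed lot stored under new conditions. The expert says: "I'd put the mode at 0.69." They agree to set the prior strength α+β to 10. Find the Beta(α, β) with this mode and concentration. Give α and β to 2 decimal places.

For α,β > 1 the Beta mode is (α−1)/(α+β−2). With α+β = 10, the mode is (α−1)/8.
Set (α−1)/8 = 0.69 → α = 1 + 0.69·8 = 6.52.
β = 10 − α = 3.48.

α = 6.52, β = 3.48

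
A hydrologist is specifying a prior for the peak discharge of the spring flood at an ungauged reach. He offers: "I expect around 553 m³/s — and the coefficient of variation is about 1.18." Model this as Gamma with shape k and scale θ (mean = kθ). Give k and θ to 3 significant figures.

For Gamma(k, scale θ): mean = kθ, variance = kθ², so CV = 1/√k.
CV = 1.18, hence k = 1/CV² = 0.718.
Then θ = mean/k = 553/0.718 = 770.

k ≈ 0.718, θ ≈ 770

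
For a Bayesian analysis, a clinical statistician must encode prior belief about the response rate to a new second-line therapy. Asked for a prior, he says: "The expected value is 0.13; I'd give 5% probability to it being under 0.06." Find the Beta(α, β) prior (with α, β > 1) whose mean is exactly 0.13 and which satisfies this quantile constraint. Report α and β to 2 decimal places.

With mean 0.13 fixed, write α = 0.13s, β = 0.87s where s = α+β.
Need P(θ < 0.06) = 0.05 under Beta(0.13s, 0.87s). Normal approximation: (q−m)/√(m(1−m)/s) ≈ z_{0.05} = -1.64, so s ≈ 0.13·0.87·(-1.64)²/(0.06−0.13)² = 62.4.
At s = 62.4: P(θ<0.06) ≈ 0.027. Adjusting to match 0.05 gives s ≈ 46.98.
So α = 0.13·46.98 ≈ 6.11, β = 0.87·46.98 ≈ 40.88.

α ≈ 6.11, β ≈ 40.88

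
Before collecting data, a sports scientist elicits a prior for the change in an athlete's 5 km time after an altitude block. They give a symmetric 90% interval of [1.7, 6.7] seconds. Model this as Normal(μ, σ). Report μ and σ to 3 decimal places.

A symmetric 90% interval runs μ ± z·σ with z = 1.645.
Half-width = 2.5, so σ = 2.5/1.645 = 1.520.
μ is the interval midpoint, 4.200.

μ = 4.200, σ = 1.520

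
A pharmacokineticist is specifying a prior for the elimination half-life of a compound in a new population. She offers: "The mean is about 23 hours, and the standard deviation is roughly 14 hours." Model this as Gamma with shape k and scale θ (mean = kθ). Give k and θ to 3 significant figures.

For Gamma(k, scale θ): mean = kθ, variance = kθ², so CV = 1/√k.
CV = SD/mean = 14/23 = 0.6087, hence k = 1/CV² = 2.7.
Then θ = mean/k = 23/2.7 = 8.52.

k ≈ 2.7, θ ≈ 8.52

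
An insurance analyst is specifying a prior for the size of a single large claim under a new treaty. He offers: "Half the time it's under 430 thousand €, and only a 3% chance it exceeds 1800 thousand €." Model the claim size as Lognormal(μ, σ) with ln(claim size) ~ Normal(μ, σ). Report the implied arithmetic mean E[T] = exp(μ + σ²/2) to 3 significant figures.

If T ~ Lognormal(μ,σ) then ln T ~ Normal(μ,σ), so the p-quantile of ln T is μ + z_p·σ.
ln(430) = 6.064 and ln(1800) = 7.496; z_{0.5} = 0, z_{0.97} = 1.881.
σ = (7.496 − 6.064)/(1.881 − (0)) = 0.761.
μ = 6.064 − (0)·0.761 = 6.064.
E[T] = exp(μ + σ²/2) = exp(6.064 + 0.2898) = 575 thousand €.

E[T] ≈ 575 thousand €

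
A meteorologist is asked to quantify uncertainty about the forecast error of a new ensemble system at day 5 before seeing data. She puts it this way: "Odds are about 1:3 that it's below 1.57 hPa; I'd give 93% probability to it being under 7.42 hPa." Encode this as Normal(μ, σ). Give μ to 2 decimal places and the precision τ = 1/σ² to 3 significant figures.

μ = 3.40, τ = 0.135

The p-quantile of Normal(μ,σ) is μ + z_p·σ, with z_{0.25} = -0.6745 and z_{0.93} = 1.476.
Eliminate σ: μ = (z₂·x₁ − z₁·x₂)/(z₂ − z₁) = (1.476·1.57 − (-0.6745)·7.42)/2.15 = 3.40.
Then σ = (x₂ − x₁)/(z₂ − z₁) = (7.42 − 1.57)/2.15 = 2.72.
Precision τ = 1/σ² = 1/2.721² = 0.135.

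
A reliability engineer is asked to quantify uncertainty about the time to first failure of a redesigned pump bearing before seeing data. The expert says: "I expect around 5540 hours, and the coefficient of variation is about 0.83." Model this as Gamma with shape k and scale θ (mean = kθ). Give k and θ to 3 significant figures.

For Gamma(k, scale θ): mean = kθ, variance = kθ², so CV = 1/√k.
CV = 0.83, hence k = 1/CV² = 1.45.
Then θ = mean/k = 5540/1.45 = 3820.

k ≈ 1.45, θ ≈ 3820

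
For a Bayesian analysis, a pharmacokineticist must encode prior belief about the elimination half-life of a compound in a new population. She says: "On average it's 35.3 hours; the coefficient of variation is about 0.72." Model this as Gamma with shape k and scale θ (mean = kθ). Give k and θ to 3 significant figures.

k ≈ 1.93, θ ≈ 18.3

For Gamma(k, scale θ): mean = kθ, variance = kθ², so CV = 1/√k.
CV = 0.72, hence k = 1/CV² = 1.93.
Then θ = mean/k = 35.3/1.93 = 18.3.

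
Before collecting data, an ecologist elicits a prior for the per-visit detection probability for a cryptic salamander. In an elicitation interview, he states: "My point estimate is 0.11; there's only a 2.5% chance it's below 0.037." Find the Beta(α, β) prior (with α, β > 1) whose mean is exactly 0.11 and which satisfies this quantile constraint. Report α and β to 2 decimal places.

α ≈ 4.90, β ≈ 39.62

With mean 0.11 fixed, write α = 0.11s, β = 0.89s where s = α+β.
Need P(θ < 0.037) = 0.025 under Beta(0.11s, 0.89s). Normal approximation: (q−m)/√(m(1−m)/s) ≈ z_{0.025} = -1.96, so s ≈ 0.11·0.89·(-1.96)²/(0.037−0.11)² = 70.6.
At s = 70.6: P(θ<0.037) ≈ 0.006. Adjusting to match 0.025 gives s ≈ 44.52.
So α = 0.11·44.52 ≈ 4.90, β = 0.89·44.52 ≈ 39.62.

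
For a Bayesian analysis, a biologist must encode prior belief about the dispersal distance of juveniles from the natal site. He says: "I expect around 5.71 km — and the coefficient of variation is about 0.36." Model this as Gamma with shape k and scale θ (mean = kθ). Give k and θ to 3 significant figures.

For Gamma(k, scale θ): mean = kθ, variance = kθ², so CV = 1/√k.
CV = 0.36, hence k = 1/CV² = 7.72.
Then θ = mean/k = 5.71/7.72 = 0.74.

k ≈ 7.72, θ ≈ 0.74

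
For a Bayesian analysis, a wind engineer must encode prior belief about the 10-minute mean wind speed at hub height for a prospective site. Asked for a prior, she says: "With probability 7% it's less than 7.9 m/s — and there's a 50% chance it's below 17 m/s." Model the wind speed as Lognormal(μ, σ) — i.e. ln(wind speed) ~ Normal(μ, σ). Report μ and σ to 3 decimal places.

If T ~ Lognormal(μ,σ) then ln T ~ Normal(μ,σ), so the p-quantile of ln T is μ + z_p·σ.
ln(7.9) = 2.067 and ln(17) = 2.833; z_{0.07} = -1.476, z_{0.5} = 0.
σ = (2.833 − 2.067)/(0 − (-1.476)) = 0.519.
μ = 2.067 − (-1.476)·0.519 = 2.833.

μ ≈ 2.833, σ ≈ 0.519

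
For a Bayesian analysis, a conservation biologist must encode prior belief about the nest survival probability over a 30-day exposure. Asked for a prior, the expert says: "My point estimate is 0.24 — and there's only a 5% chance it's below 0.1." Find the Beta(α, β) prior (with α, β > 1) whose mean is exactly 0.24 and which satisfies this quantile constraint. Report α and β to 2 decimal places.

With mean 0.24 fixed, write α = 0.24s, β = 0.76s where s = α+β.
Need P(θ < 0.1) = 0.05 under Beta(0.24s, 0.76s). Normal approximation: (q−m)/√(m(1−m)/s) ≈ z_{0.05} = -1.64, so s ≈ 0.24·0.76·(-1.64)²/(0.1−0.24)² = 25.2.
At s = 25.2: P(θ<0.1) ≈ 0.027. Adjusting to match 0.05 gives s ≈ 19.06.
So α = 0.24·19.06 ≈ 4.57, β = 0.76·19.06 ≈ 14.48.

α ≈ 4.57, β ≈ 14.48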